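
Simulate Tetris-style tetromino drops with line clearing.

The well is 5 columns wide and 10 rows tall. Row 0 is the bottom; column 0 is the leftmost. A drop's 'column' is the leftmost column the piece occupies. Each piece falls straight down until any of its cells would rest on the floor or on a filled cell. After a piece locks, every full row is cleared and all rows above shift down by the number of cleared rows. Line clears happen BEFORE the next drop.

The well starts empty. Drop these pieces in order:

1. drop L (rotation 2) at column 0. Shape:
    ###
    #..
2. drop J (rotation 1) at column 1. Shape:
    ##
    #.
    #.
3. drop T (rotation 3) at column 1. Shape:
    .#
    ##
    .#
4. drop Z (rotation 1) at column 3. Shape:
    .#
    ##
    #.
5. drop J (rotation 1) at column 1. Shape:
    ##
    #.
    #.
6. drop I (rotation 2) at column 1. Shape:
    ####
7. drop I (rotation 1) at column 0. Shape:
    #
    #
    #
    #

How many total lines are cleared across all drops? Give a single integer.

Drop 1: L rot2 at col 0 lands with bottom-row=0; cleared 0 line(s) (total 0); column heights now [2 2 2 0 0], max=2
Drop 2: J rot1 at col 1 lands with bottom-row=2; cleared 0 line(s) (total 0); column heights now [2 5 5 0 0], max=5
Drop 3: T rot3 at col 1 lands with bottom-row=5; cleared 0 line(s) (total 0); column heights now [2 7 8 0 0], max=8
Drop 4: Z rot1 at col 3 lands with bottom-row=0; cleared 1 line(s) (total 1); column heights now [1 6 7 1 2], max=7
Drop 5: J rot1 at col 1 lands with bottom-row=6; cleared 0 line(s) (total 1); column heights now [1 9 9 1 2], max=9
Drop 6: I rot2 at col 1 lands with bottom-row=9; cleared 0 line(s) (total 1); column heights now [1 10 10 10 10], max=10
Drop 7: I rot1 at col 0 lands with bottom-row=1; cleared 0 line(s) (total 1); column heights now [5 10 10 10 10], max=10

Answer: 1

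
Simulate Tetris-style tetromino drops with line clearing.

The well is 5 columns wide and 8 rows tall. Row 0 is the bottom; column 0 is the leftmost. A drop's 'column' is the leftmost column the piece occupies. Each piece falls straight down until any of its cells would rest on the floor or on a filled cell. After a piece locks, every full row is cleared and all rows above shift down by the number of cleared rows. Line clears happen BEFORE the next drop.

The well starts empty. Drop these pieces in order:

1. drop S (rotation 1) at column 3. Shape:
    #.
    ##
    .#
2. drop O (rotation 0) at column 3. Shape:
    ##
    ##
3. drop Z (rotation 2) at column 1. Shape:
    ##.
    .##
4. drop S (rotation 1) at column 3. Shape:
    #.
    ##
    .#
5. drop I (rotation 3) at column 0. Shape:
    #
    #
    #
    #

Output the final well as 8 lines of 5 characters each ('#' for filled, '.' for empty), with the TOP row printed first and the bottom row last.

Answer: ...#.
.####
..###
...##
#..##
#..#.
#..##
#...#

Derivation:
Drop 1: S rot1 at col 3 lands with bottom-row=0; cleared 0 line(s) (total 0); column heights now [0 0 0 3 2], max=3
Drop 2: O rot0 at col 3 lands with bottom-row=3; cleared 0 line(s) (total 0); column heights now [0 0 0 5 5], max=5
Drop 3: Z rot2 at col 1 lands with bottom-row=5; cleared 0 line(s) (total 0); column heights now [0 7 7 6 5], max=7
Drop 4: S rot1 at col 3 lands with bottom-row=5; cleared 0 line(s) (total 0); column heights now [0 7 7 8 7], max=8
Drop 5: I rot3 at col 0 lands with bottom-row=0; cleared 0 line(s) (total 0); column heights now [4 7 7 8 7], max=8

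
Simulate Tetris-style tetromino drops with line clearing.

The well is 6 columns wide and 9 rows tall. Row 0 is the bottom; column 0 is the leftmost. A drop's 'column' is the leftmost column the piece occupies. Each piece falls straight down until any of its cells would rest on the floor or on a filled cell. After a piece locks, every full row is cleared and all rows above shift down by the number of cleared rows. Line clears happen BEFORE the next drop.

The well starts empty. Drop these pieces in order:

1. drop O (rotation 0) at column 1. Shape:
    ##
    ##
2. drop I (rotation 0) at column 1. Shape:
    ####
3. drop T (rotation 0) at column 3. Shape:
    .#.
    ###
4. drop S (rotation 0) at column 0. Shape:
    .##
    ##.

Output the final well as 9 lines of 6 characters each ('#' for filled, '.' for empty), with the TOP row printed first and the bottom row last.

Answer: ......
......
......
......
.##.#.
##.###
.####.
.##...
.##...

Derivation:
Drop 1: O rot0 at col 1 lands with bottom-row=0; cleared 0 line(s) (total 0); column heights now [0 2 2 0 0 0], max=2
Drop 2: I rot0 at col 1 lands with bottom-row=2; cleared 0 line(s) (total 0); column heights now [0 3 3 3 3 0], max=3
Drop 3: T rot0 at col 3 lands with bottom-row=3; cleared 0 line(s) (total 0); column heights now [0 3 3 4 5 4], max=5
Drop 4: S rot0 at col 0 lands with bottom-row=3; cleared 0 line(s) (total 0); column heights now [4 5 5 4 5 4], max=5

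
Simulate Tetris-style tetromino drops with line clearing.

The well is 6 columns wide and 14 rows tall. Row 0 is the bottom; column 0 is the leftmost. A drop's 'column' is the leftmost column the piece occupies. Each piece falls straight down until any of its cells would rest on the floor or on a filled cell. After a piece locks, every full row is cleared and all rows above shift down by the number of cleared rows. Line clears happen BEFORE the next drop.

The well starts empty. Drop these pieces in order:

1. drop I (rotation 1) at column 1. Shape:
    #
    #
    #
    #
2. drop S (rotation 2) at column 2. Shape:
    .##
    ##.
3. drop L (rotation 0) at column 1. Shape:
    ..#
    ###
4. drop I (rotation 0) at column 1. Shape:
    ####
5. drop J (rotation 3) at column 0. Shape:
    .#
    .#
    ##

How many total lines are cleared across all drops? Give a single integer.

Drop 1: I rot1 at col 1 lands with bottom-row=0; cleared 0 line(s) (total 0); column heights now [0 4 0 0 0 0], max=4
Drop 2: S rot2 at col 2 lands with bottom-row=0; cleared 0 line(s) (total 0); column heights now [0 4 1 2 2 0], max=4
Drop 3: L rot0 at col 1 lands with bottom-row=4; cleared 0 line(s) (total 0); column heights now [0 5 5 6 2 0], max=6
Drop 4: I rot0 at col 1 lands with bottom-row=6; cleared 0 line(s) (total 0); column heights now [0 7 7 7 7 0], max=7
Drop 5: J rot3 at col 0 lands with bottom-row=7; cleared 0 line(s) (total 0); column heights now [8 10 7 7 7 0], max=10

Answer: 0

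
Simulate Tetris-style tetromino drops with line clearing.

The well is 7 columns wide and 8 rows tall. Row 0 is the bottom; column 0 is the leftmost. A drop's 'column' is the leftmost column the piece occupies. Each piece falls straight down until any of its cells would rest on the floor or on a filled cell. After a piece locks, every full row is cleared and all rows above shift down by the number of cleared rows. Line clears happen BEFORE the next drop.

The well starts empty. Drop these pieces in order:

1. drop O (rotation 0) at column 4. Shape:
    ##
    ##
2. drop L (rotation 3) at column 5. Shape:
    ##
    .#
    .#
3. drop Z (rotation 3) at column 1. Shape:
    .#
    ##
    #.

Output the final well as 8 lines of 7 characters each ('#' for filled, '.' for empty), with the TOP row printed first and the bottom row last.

Drop 1: O rot0 at col 4 lands with bottom-row=0; cleared 0 line(s) (total 0); column heights now [0 0 0 0 2 2 0], max=2
Drop 2: L rot3 at col 5 lands with bottom-row=0; cleared 0 line(s) (total 0); column heights now [0 0 0 0 2 3 3], max=3
Drop 3: Z rot3 at col 1 lands with bottom-row=0; cleared 0 line(s) (total 0); column heights now [0 2 3 0 2 3 3], max=3

Answer: .......
.......
.......
.......
.......
..#..##
.##.###
.#..###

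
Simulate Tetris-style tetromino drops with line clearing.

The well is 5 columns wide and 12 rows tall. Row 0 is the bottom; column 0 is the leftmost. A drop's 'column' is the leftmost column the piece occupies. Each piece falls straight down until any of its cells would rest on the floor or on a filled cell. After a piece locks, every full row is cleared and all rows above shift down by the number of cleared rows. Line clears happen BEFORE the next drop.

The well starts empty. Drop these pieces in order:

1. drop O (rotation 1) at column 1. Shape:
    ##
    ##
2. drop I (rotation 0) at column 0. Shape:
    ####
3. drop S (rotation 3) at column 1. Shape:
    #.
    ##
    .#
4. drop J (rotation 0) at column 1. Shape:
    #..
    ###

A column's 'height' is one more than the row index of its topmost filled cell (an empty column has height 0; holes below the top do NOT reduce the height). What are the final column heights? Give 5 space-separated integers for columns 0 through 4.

Drop 1: O rot1 at col 1 lands with bottom-row=0; cleared 0 line(s) (total 0); column heights now [0 2 2 0 0], max=2
Drop 2: I rot0 at col 0 lands with bottom-row=2; cleared 0 line(s) (total 0); column heights now [3 3 3 3 0], max=3
Drop 3: S rot3 at col 1 lands with bottom-row=3; cleared 0 line(s) (total 0); column heights now [3 6 5 3 0], max=6
Drop 4: J rot0 at col 1 lands with bottom-row=6; cleared 0 line(s) (total 0); column heights now [3 8 7 7 0], max=8

Answer: 3 8 7 7 0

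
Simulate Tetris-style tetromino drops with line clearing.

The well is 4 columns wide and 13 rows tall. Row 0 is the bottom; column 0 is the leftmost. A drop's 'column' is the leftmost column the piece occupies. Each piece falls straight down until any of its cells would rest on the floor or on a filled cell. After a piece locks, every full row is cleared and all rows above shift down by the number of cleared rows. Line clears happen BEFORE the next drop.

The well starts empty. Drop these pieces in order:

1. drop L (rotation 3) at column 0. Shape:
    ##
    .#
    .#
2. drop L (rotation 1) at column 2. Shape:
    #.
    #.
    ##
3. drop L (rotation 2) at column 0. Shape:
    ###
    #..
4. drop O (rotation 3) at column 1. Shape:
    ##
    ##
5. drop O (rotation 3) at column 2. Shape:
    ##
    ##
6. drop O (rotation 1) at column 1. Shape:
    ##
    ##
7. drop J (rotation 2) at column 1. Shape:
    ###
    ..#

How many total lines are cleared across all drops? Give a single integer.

Drop 1: L rot3 at col 0 lands with bottom-row=0; cleared 0 line(s) (total 0); column heights now [3 3 0 0], max=3
Drop 2: L rot1 at col 2 lands with bottom-row=0; cleared 0 line(s) (total 0); column heights now [3 3 3 1], max=3
Drop 3: L rot2 at col 0 lands with bottom-row=3; cleared 0 line(s) (total 0); column heights now [5 5 5 1], max=5
Drop 4: O rot3 at col 1 lands with bottom-row=5; cleared 0 line(s) (total 0); column heights now [5 7 7 1], max=7
Drop 5: O rot3 at col 2 lands with bottom-row=7; cleared 0 line(s) (total 0); column heights now [5 7 9 9], max=9
Drop 6: O rot1 at col 1 lands with bottom-row=9; cleared 0 line(s) (total 0); column heights now [5 11 11 9], max=11
Drop 7: J rot2 at col 1 lands with bottom-row=10; cleared 0 line(s) (total 0); column heights now [5 12 12 12], max=12

Answer: 0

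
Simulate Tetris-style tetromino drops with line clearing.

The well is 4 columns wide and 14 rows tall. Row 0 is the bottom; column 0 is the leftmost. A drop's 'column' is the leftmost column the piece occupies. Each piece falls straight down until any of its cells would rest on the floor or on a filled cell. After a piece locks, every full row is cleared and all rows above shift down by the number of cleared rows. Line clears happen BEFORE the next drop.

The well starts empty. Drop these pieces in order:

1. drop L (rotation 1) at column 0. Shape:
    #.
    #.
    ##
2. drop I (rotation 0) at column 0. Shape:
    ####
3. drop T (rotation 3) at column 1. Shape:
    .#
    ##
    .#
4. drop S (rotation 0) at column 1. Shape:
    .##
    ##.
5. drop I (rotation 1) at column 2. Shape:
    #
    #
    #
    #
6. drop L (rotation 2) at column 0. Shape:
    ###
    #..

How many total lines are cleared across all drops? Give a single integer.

Drop 1: L rot1 at col 0 lands with bottom-row=0; cleared 0 line(s) (total 0); column heights now [3 1 0 0], max=3
Drop 2: I rot0 at col 0 lands with bottom-row=3; cleared 1 line(s) (total 1); column heights now [3 1 0 0], max=3
Drop 3: T rot3 at col 1 lands with bottom-row=0; cleared 0 line(s) (total 1); column heights now [3 2 3 0], max=3
Drop 4: S rot0 at col 1 lands with bottom-row=3; cleared 0 line(s) (total 1); column heights now [3 4 5 5], max=5
Drop 5: I rot1 at col 2 lands with bottom-row=5; cleared 0 line(s) (total 1); column heights now [3 4 9 5], max=9
Drop 6: L rot2 at col 0 lands with bottom-row=8; cleared 0 line(s) (total 1); column heights now [10 10 10 5], max=10

Answer: 1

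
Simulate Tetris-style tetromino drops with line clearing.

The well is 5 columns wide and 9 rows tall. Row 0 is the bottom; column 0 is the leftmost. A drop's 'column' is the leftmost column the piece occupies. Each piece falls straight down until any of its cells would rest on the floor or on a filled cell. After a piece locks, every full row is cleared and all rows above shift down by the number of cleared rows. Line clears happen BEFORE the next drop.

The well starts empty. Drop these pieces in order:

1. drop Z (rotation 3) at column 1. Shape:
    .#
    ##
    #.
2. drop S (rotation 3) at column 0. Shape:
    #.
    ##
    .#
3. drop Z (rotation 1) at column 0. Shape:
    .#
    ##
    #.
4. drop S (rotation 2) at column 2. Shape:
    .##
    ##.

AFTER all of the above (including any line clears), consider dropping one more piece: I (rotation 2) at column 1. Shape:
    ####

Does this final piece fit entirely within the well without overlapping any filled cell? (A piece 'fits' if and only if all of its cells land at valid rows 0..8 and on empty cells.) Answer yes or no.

Answer: yes

Derivation:
Drop 1: Z rot3 at col 1 lands with bottom-row=0; cleared 0 line(s) (total 0); column heights now [0 2 3 0 0], max=3
Drop 2: S rot3 at col 0 lands with bottom-row=2; cleared 0 line(s) (total 0); column heights now [5 4 3 0 0], max=5
Drop 3: Z rot1 at col 0 lands with bottom-row=5; cleared 0 line(s) (total 0); column heights now [7 8 3 0 0], max=8
Drop 4: S rot2 at col 2 lands with bottom-row=3; cleared 0 line(s) (total 0); column heights now [7 8 4 5 5], max=8
Test piece I rot2 at col 1 (width 4): heights before test = [7 8 4 5 5]; fits = True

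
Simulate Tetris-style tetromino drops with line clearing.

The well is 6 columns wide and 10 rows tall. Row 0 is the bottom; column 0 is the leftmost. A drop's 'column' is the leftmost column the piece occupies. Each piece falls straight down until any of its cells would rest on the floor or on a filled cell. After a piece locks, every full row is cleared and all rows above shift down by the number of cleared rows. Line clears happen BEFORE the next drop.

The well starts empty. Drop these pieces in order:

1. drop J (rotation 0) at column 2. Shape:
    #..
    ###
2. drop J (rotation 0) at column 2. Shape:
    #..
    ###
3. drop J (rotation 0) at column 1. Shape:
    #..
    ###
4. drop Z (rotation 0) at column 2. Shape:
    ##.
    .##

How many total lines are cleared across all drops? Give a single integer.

Drop 1: J rot0 at col 2 lands with bottom-row=0; cleared 0 line(s) (total 0); column heights now [0 0 2 1 1 0], max=2
Drop 2: J rot0 at col 2 lands with bottom-row=2; cleared 0 line(s) (total 0); column heights now [0 0 4 3 3 0], max=4
Drop 3: J rot0 at col 1 lands with bottom-row=4; cleared 0 line(s) (total 0); column heights now [0 6 5 5 3 0], max=6
Drop 4: Z rot0 at col 2 lands with bottom-row=5; cleared 0 line(s) (total 0); column heights now [0 6 7 7 6 0], max=7

Answer: 0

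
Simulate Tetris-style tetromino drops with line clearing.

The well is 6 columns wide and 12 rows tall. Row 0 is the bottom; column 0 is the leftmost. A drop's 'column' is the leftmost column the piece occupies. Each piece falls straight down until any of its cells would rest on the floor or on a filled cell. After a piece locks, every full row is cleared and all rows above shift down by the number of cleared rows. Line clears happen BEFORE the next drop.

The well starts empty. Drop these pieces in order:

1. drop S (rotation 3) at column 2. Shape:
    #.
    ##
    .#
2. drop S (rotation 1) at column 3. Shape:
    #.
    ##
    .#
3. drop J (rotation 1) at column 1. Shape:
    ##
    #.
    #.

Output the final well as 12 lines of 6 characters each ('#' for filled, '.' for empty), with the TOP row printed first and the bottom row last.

Answer: ......
......
......
......
......
......
......
......
.###..
.####.
.####.
...#..

Derivation:
Drop 1: S rot3 at col 2 lands with bottom-row=0; cleared 0 line(s) (total 0); column heights now [0 0 3 2 0 0], max=3
Drop 2: S rot1 at col 3 lands with bottom-row=1; cleared 0 line(s) (total 0); column heights now [0 0 3 4 3 0], max=4
Drop 3: J rot1 at col 1 lands with bottom-row=1; cleared 0 line(s) (total 0); column heights now [0 4 4 4 3 0], max=4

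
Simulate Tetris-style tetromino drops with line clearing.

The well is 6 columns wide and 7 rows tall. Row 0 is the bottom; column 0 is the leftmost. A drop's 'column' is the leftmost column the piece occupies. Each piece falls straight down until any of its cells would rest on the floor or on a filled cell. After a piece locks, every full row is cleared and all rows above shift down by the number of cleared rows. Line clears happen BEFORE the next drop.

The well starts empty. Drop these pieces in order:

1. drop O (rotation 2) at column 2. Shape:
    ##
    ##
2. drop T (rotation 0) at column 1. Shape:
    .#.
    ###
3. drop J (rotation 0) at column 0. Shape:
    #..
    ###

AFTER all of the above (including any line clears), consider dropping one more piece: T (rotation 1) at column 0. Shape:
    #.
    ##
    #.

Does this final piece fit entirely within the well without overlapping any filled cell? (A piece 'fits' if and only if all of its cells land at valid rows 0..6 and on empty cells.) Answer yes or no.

Answer: no

Derivation:
Drop 1: O rot2 at col 2 lands with bottom-row=0; cleared 0 line(s) (total 0); column heights now [0 0 2 2 0 0], max=2
Drop 2: T rot0 at col 1 lands with bottom-row=2; cleared 0 line(s) (total 0); column heights now [0 3 4 3 0 0], max=4
Drop 3: J rot0 at col 0 lands with bottom-row=4; cleared 0 line(s) (total 0); column heights now [6 5 5 3 0 0], max=6
Test piece T rot1 at col 0 (width 2): heights before test = [6 5 5 3 0 0]; fits = False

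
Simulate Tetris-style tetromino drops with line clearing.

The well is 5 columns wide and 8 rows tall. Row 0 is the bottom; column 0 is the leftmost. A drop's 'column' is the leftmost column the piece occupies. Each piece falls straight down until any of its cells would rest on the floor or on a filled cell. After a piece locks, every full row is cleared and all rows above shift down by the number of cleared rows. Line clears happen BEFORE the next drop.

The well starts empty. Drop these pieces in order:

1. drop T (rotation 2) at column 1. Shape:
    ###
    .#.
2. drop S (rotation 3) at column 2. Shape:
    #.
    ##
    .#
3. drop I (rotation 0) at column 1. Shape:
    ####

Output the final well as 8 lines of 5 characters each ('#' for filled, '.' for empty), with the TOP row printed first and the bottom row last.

Answer: .....
.....
.####
..#..
..##.
...#.
.###.
..#..

Derivation:
Drop 1: T rot2 at col 1 lands with bottom-row=0; cleared 0 line(s) (total 0); column heights now [0 2 2 2 0], max=2
Drop 2: S rot3 at col 2 lands with bottom-row=2; cleared 0 line(s) (total 0); column heights now [0 2 5 4 0], max=5
Drop 3: I rot0 at col 1 lands with bottom-row=5; cleared 0 line(s) (total 0); column heights now [0 6 6 6 6], max=6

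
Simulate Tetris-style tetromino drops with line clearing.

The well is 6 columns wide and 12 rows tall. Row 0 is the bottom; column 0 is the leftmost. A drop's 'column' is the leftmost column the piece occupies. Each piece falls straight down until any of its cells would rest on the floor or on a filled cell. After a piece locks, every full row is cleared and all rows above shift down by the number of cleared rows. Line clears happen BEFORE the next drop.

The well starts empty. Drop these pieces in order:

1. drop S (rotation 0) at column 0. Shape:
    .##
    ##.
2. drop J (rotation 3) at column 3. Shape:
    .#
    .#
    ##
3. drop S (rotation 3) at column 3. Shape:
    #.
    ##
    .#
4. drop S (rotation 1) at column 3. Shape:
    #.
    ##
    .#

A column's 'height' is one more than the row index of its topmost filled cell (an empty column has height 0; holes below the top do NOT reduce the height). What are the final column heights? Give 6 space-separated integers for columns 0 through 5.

Answer: 1 2 2 8 7 0

Derivation:
Drop 1: S rot0 at col 0 lands with bottom-row=0; cleared 0 line(s) (total 0); column heights now [1 2 2 0 0 0], max=2
Drop 2: J rot3 at col 3 lands with bottom-row=0; cleared 0 line(s) (total 0); column heights now [1 2 2 1 3 0], max=3
Drop 3: S rot3 at col 3 lands with bottom-row=3; cleared 0 line(s) (total 0); column heights now [1 2 2 6 5 0], max=6
Drop 4: S rot1 at col 3 lands with bottom-row=5; cleared 0 line(s) (total 0); column heights now [1 2 2 8 7 0], max=8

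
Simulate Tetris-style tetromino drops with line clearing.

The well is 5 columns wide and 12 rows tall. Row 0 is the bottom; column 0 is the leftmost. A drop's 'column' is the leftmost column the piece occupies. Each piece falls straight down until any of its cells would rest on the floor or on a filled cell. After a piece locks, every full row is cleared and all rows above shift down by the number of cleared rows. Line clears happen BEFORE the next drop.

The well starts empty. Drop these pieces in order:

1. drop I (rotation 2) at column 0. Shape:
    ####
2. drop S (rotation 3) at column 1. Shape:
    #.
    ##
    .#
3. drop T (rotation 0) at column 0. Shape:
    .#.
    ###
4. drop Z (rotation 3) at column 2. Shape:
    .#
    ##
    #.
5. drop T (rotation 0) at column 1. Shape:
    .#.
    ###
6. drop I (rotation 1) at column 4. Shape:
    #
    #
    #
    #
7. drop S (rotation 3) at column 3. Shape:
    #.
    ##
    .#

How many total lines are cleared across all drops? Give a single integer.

Answer: 1

Derivation:
Drop 1: I rot2 at col 0 lands with bottom-row=0; cleared 0 line(s) (total 0); column heights now [1 1 1 1 0], max=1
Drop 2: S rot3 at col 1 lands with bottom-row=1; cleared 0 line(s) (total 0); column heights now [1 4 3 1 0], max=4
Drop 3: T rot0 at col 0 lands with bottom-row=4; cleared 0 line(s) (total 0); column heights now [5 6 5 1 0], max=6
Drop 4: Z rot3 at col 2 lands with bottom-row=5; cleared 0 line(s) (total 0); column heights now [5 6 7 8 0], max=8
Drop 5: T rot0 at col 1 lands with bottom-row=8; cleared 0 line(s) (total 0); column heights now [5 9 10 9 0], max=10
Drop 6: I rot1 at col 4 lands with bottom-row=0; cleared 1 line(s) (total 1); column heights now [4 8 9 8 3], max=9
Drop 7: S rot3 at col 3 lands with bottom-row=7; cleared 0 line(s) (total 1); column heights now [4 8 9 10 9], max=10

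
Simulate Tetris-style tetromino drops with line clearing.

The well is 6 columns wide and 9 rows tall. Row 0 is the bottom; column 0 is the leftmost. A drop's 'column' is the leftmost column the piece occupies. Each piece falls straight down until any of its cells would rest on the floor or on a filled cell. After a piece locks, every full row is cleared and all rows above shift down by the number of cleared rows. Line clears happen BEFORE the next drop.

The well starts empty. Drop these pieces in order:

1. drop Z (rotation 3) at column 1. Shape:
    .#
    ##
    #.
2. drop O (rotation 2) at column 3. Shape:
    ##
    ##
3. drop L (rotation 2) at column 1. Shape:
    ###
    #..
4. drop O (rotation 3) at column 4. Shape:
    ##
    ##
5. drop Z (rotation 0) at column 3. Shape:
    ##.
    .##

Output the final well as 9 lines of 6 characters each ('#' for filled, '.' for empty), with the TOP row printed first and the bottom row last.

Answer: ......
......
......
...##.
....##
.#####
.##.##
.####.
.#.##.

Derivation:
Drop 1: Z rot3 at col 1 lands with bottom-row=0; cleared 0 line(s) (total 0); column heights now [0 2 3 0 0 0], max=3
Drop 2: O rot2 at col 3 lands with bottom-row=0; cleared 0 line(s) (total 0); column heights now [0 2 3 2 2 0], max=3
Drop 3: L rot2 at col 1 lands with bottom-row=2; cleared 0 line(s) (total 0); column heights now [0 4 4 4 2 0], max=4
Drop 4: O rot3 at col 4 lands with bottom-row=2; cleared 0 line(s) (total 0); column heights now [0 4 4 4 4 4], max=4
Drop 5: Z rot0 at col 3 lands with bottom-row=4; cleared 0 line(s) (total 0); column heights now [0 4 4 6 6 5], max=6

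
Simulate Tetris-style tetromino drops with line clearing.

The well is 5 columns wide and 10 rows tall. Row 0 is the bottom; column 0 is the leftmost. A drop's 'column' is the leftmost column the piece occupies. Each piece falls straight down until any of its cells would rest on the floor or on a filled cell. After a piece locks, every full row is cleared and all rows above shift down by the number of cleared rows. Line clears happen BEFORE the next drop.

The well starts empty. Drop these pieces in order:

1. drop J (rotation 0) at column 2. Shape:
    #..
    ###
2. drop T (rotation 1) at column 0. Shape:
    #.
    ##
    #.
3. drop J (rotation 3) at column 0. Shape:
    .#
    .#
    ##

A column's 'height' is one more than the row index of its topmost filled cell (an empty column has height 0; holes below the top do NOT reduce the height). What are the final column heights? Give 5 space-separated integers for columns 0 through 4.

Drop 1: J rot0 at col 2 lands with bottom-row=0; cleared 0 line(s) (total 0); column heights now [0 0 2 1 1], max=2
Drop 2: T rot1 at col 0 lands with bottom-row=0; cleared 0 line(s) (total 0); column heights now [3 2 2 1 1], max=3
Drop 3: J rot3 at col 0 lands with bottom-row=3; cleared 0 line(s) (total 0); column heights now [4 6 2 1 1], max=6

Answer: 4 6 2 1 1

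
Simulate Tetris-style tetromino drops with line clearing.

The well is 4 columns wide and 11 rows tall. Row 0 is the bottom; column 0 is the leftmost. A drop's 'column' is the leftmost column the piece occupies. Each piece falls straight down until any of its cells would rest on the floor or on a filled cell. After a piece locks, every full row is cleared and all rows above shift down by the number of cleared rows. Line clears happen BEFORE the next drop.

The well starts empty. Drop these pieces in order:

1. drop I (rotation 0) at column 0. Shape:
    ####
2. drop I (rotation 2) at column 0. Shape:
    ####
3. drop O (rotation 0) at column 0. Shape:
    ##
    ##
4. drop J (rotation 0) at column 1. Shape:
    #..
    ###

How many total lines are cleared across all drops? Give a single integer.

Answer: 2

Derivation:
Drop 1: I rot0 at col 0 lands with bottom-row=0; cleared 1 line(s) (total 1); column heights now [0 0 0 0], max=0
Drop 2: I rot2 at col 0 lands with bottom-row=0; cleared 1 line(s) (total 2); column heights now [0 0 0 0], max=0
Drop 3: O rot0 at col 0 lands with bottom-row=0; cleared 0 line(s) (total 2); column heights now [2 2 0 0], max=2
Drop 4: J rot0 at col 1 lands with bottom-row=2; cleared 0 line(s) (total 2); column heights now [2 4 3 3], max=4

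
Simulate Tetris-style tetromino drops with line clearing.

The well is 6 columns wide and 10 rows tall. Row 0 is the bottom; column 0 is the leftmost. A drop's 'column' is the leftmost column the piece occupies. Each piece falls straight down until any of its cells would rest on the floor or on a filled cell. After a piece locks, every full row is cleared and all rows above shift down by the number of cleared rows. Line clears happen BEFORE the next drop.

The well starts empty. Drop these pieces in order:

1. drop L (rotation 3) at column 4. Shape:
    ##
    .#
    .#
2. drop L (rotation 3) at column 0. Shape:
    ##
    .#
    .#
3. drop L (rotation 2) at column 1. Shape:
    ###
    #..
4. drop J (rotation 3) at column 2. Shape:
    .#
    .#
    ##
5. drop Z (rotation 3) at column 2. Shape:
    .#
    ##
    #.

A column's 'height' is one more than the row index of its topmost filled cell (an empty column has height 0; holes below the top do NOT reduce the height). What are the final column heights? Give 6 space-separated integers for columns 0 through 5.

Drop 1: L rot3 at col 4 lands with bottom-row=0; cleared 0 line(s) (total 0); column heights now [0 0 0 0 3 3], max=3
Drop 2: L rot3 at col 0 lands with bottom-row=0; cleared 0 line(s) (total 0); column heights now [3 3 0 0 3 3], max=3
Drop 3: L rot2 at col 1 lands with bottom-row=3; cleared 0 line(s) (total 0); column heights now [3 5 5 5 3 3], max=5
Drop 4: J rot3 at col 2 lands with bottom-row=5; cleared 0 line(s) (total 0); column heights now [3 5 6 8 3 3], max=8
Drop 5: Z rot3 at col 2 lands with bottom-row=7; cleared 0 line(s) (total 0); column heights now [3 5 9 10 3 3], max=10

Answer: 3 5 9 10 3 3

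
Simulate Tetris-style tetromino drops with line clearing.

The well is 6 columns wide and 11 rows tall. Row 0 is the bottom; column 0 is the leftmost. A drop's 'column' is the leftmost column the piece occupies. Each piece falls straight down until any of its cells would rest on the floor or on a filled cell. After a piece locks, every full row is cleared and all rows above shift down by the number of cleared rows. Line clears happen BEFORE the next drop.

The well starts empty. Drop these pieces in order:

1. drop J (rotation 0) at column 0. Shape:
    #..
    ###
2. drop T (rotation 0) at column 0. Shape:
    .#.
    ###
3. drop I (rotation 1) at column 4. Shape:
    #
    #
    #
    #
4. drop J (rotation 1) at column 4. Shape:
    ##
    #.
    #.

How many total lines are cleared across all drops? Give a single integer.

Answer: 0

Derivation:
Drop 1: J rot0 at col 0 lands with bottom-row=0; cleared 0 line(s) (total 0); column heights now [2 1 1 0 0 0], max=2
Drop 2: T rot0 at col 0 lands with bottom-row=2; cleared 0 line(s) (total 0); column heights now [3 4 3 0 0 0], max=4
Drop 3: I rot1 at col 4 lands with bottom-row=0; cleared 0 line(s) (total 0); column heights now [3 4 3 0 4 0], max=4
Drop 4: J rot1 at col 4 lands with bottom-row=4; cleared 0 line(s) (total 0); column heights now [3 4 3 0 7 7], max=7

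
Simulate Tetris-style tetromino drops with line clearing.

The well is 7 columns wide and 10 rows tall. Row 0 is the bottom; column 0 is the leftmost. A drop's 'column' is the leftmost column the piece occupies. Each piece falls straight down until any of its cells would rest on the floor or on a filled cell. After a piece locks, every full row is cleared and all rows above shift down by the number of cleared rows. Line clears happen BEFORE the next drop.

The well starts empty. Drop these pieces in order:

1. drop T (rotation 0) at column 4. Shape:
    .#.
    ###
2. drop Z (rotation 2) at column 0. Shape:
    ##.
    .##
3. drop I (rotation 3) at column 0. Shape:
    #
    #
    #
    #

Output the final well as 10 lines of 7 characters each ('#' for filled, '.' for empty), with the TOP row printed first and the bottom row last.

Drop 1: T rot0 at col 4 lands with bottom-row=0; cleared 0 line(s) (total 0); column heights now [0 0 0 0 1 2 1], max=2
Drop 2: Z rot2 at col 0 lands with bottom-row=0; cleared 0 line(s) (total 0); column heights now [2 2 1 0 1 2 1], max=2
Drop 3: I rot3 at col 0 lands with bottom-row=2; cleared 0 line(s) (total 0); column heights now [6 2 1 0 1 2 1], max=6

Answer: .......
.......
.......
.......
#......
#......
#......
#......
##...#.
.##.###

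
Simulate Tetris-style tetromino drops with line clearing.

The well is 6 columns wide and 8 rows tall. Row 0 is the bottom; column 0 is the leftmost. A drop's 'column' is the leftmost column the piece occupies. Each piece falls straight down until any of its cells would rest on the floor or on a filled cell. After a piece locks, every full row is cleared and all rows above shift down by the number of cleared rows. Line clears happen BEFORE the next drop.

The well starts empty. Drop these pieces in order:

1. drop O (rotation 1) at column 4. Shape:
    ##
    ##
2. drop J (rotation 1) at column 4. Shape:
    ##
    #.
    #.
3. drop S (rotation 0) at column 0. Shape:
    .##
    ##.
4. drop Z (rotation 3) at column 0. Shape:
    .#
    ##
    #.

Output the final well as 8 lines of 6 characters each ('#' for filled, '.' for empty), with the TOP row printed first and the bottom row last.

Answer: ......
......
......
....##
.#..#.
##..#.
###.##
##..##

Derivation:
Drop 1: O rot1 at col 4 lands with bottom-row=0; cleared 0 line(s) (total 0); column heights now [0 0 0 0 2 2], max=2
Drop 2: J rot1 at col 4 lands with bottom-row=2; cleared 0 line(s) (total 0); column heights now [0 0 0 0 5 5], max=5
Drop 3: S rot0 at col 0 lands with bottom-row=0; cleared 0 line(s) (total 0); column heights now [1 2 2 0 5 5], max=5
Drop 4: Z rot3 at col 0 lands with bottom-row=1; cleared 0 line(s) (total 0); column heights now [3 4 2 0 5 5], max=5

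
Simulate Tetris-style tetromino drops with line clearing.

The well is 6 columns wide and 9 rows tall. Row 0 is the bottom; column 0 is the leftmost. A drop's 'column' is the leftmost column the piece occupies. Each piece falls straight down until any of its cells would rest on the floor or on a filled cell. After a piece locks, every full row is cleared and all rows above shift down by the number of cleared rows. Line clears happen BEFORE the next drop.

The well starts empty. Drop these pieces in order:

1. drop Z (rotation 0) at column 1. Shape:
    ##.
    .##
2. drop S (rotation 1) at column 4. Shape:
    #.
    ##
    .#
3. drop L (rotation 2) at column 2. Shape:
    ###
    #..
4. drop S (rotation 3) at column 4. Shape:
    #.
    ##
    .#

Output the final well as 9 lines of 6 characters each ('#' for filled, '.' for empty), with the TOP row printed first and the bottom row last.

Drop 1: Z rot0 at col 1 lands with bottom-row=0; cleared 0 line(s) (total 0); column heights now [0 2 2 1 0 0], max=2
Drop 2: S rot1 at col 4 lands with bottom-row=0; cleared 0 line(s) (total 0); column heights now [0 2 2 1 3 2], max=3
Drop 3: L rot2 at col 2 lands with bottom-row=2; cleared 0 line(s) (total 0); column heights now [0 2 4 4 4 2], max=4
Drop 4: S rot3 at col 4 lands with bottom-row=3; cleared 0 line(s) (total 0); column heights now [0 2 4 4 6 5], max=6

Answer: ......
......
......
....#.
....##
..####
..#.#.
.##.##
..##.#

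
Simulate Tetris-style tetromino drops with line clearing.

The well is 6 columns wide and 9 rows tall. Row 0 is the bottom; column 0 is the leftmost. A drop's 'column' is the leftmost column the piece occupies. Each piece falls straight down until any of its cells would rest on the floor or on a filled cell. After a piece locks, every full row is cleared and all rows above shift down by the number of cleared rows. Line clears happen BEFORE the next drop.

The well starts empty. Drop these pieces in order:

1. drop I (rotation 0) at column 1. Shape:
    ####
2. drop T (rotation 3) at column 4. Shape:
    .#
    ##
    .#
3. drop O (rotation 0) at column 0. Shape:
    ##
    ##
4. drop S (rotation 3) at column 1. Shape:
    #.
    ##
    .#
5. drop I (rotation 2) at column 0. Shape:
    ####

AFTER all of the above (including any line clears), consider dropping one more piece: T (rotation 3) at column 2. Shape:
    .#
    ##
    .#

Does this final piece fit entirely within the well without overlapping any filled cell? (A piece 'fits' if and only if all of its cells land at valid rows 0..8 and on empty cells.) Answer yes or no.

Answer: yes

Derivation:
Drop 1: I rot0 at col 1 lands with bottom-row=0; cleared 0 line(s) (total 0); column heights now [0 1 1 1 1 0], max=1
Drop 2: T rot3 at col 4 lands with bottom-row=0; cleared 0 line(s) (total 0); column heights now [0 1 1 1 2 3], max=3
Drop 3: O rot0 at col 0 lands with bottom-row=1; cleared 0 line(s) (total 0); column heights now [3 3 1 1 2 3], max=3
Drop 4: S rot3 at col 1 lands with bottom-row=2; cleared 0 line(s) (total 0); column heights now [3 5 4 1 2 3], max=5
Drop 5: I rot2 at col 0 lands with bottom-row=5; cleared 0 line(s) (total 0); column heights now [6 6 6 6 2 3], max=6
Test piece T rot3 at col 2 (width 2): heights before test = [6 6 6 6 2 3]; fits = True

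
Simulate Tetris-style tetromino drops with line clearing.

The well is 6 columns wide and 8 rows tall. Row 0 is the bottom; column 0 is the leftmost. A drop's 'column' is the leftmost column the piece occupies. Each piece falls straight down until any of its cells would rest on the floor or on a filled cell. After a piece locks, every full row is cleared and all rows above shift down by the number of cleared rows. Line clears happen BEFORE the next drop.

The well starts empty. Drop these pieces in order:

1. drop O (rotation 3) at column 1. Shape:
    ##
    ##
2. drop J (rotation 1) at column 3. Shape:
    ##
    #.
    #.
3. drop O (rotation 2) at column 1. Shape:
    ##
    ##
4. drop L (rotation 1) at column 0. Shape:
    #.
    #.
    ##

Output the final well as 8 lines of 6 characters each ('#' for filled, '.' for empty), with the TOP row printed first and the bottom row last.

Drop 1: O rot3 at col 1 lands with bottom-row=0; cleared 0 line(s) (total 0); column heights now [0 2 2 0 0 0], max=2
Drop 2: J rot1 at col 3 lands with bottom-row=0; cleared 0 line(s) (total 0); column heights now [0 2 2 3 3 0], max=3
Drop 3: O rot2 at col 1 lands with bottom-row=2; cleared 0 line(s) (total 0); column heights now [0 4 4 3 3 0], max=4
Drop 4: L rot1 at col 0 lands with bottom-row=4; cleared 0 line(s) (total 0); column heights now [7 5 4 3 3 0], max=7

Answer: ......
#.....
#.....
##....
.##...
.####.
.###..
.###..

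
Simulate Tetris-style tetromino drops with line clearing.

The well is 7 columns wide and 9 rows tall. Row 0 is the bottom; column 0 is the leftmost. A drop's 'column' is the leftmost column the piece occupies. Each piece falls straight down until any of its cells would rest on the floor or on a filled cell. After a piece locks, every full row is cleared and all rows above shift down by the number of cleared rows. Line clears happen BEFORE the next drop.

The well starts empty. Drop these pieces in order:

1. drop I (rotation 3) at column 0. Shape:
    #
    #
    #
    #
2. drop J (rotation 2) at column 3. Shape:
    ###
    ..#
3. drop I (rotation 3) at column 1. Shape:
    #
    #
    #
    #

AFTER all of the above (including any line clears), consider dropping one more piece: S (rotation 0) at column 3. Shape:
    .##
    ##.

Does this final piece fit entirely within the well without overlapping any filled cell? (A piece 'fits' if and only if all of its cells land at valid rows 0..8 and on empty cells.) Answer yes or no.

Answer: yes

Derivation:
Drop 1: I rot3 at col 0 lands with bottom-row=0; cleared 0 line(s) (total 0); column heights now [4 0 0 0 0 0 0], max=4
Drop 2: J rot2 at col 3 lands with bottom-row=0; cleared 0 line(s) (total 0); column heights now [4 0 0 2 2 2 0], max=4
Drop 3: I rot3 at col 1 lands with bottom-row=0; cleared 0 line(s) (total 0); column heights now [4 4 0 2 2 2 0], max=4
Test piece S rot0 at col 3 (width 3): heights before test = [4 4 0 2 2 2 0]; fits = True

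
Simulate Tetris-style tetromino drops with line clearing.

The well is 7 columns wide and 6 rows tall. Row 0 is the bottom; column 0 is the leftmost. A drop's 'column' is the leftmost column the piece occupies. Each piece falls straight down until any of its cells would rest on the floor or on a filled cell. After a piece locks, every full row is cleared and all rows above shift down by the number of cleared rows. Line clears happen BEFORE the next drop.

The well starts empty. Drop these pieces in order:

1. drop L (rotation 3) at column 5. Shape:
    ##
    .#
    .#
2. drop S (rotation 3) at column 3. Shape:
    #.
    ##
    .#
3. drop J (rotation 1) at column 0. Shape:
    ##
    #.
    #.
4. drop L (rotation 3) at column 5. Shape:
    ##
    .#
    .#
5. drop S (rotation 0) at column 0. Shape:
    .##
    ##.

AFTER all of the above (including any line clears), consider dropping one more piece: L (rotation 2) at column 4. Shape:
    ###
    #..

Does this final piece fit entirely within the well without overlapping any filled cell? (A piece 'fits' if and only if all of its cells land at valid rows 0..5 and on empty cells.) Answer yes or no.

Answer: no

Derivation:
Drop 1: L rot3 at col 5 lands with bottom-row=0; cleared 0 line(s) (total 0); column heights now [0 0 0 0 0 3 3], max=3
Drop 2: S rot3 at col 3 lands with bottom-row=0; cleared 0 line(s) (total 0); column heights now [0 0 0 3 2 3 3], max=3
Drop 3: J rot1 at col 0 lands with bottom-row=0; cleared 0 line(s) (total 0); column heights now [3 3 0 3 2 3 3], max=3
Drop 4: L rot3 at col 5 lands with bottom-row=3; cleared 0 line(s) (total 0); column heights now [3 3 0 3 2 6 6], max=6
Drop 5: S rot0 at col 0 lands with bottom-row=3; cleared 0 line(s) (total 0); column heights now [4 5 5 3 2 6 6], max=6
Test piece L rot2 at col 4 (width 3): heights before test = [4 5 5 3 2 6 6]; fits = False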